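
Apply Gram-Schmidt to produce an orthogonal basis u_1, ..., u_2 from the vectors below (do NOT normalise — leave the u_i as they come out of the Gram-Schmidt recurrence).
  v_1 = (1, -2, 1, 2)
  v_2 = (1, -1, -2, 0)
Orthogonal basis:
  u_1 = (1, -2, 1, 2)
  u_2 = (9/10, -4/5, -21/10, -1/5)

Apply the Gram-Schmidt recurrence
  u_1 = v_1
  u_i = v_i − Σ_{j<i} ((v_i · u_j) / (u_j · u_j)) · u_j.

Step by step this gives:
  u_1 = (1, -2, 1, 2)
  u_2 = (9/10, -4/5, -21/10, -1/5)

Orthogonality check:
  u_2 · u_1 = 0 (should be 0)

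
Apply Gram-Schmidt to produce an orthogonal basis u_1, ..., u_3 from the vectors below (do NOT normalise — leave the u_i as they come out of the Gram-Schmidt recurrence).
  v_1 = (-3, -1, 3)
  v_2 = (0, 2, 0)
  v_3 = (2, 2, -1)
Orthogonal basis:
  u_1 = (-3, -1, 3)
  u_2 = (-6/19, 36/19, 6/19)
  u_3 = (1/2, 0, 1/2)

Apply the Gram-Schmidt recurrence
  u_1 = v_1
  u_i = v_i − Σ_{j<i} ((v_i · u_j) / (u_j · u_j)) · u_j.

Step by step this gives:
  u_1 = (-3, -1, 3)
  u_2 = (-6/19, 36/19, 6/19)
  u_3 = (1/2, 0, 1/2)

Orthogonality check:
  u_2 · u_1 = 0 (should be 0)
  u_3 · u_1 = 0 (should be 0)
  u_3 · u_2 = 0 (should be 0)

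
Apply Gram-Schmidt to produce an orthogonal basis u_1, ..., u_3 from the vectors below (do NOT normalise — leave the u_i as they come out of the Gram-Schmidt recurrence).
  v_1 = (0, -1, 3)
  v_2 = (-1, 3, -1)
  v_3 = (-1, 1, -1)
Orthogonal basis:
  u_1 = (0, -1, 3)
  u_2 = (-1, 12/5, 4/5)
  u_3 = (-24/37, -9/37, -3/37)

Apply the Gram-Schmidt recurrence
  u_1 = v_1
  u_i = v_i − Σ_{j<i} ((v_i · u_j) / (u_j · u_j)) · u_j.

Step by step this gives:
  u_1 = (0, -1, 3)
  u_2 = (-1, 12/5, 4/5)
  u_3 = (-24/37, -9/37, -3/37)

Orthogonality check:
  u_2 · u_1 = 0 (should be 0)
  u_3 · u_1 = 0 (should be 0)
  u_3 · u_2 = 0 (should be 0)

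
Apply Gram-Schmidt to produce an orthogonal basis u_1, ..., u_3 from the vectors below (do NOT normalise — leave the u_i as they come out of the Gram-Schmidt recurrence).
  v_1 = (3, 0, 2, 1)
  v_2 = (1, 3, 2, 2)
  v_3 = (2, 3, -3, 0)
Orthogonal basis:
  u_1 = (3, 0, 2, 1)
  u_2 = (-13/14, 3, 5/7, 19/14)
  u_3 = (407/171, 101/57, -563/171, -5/9)

Apply the Gram-Schmidt recurrence
  u_1 = v_1
  u_i = v_i − Σ_{j<i} ((v_i · u_j) / (u_j · u_j)) · u_j.

Step by step this gives:
  u_1 = (3, 0, 2, 1)
  u_2 = (-13/14, 3, 5/7, 19/14)
  u_3 = (407/171, 101/57, -563/171, -5/9)

Orthogonality check:
  u_2 · u_1 = 0 (should be 0)
  u_3 · u_1 = 0 (should be 0)
  u_3 · u_2 = 0 (should be 0)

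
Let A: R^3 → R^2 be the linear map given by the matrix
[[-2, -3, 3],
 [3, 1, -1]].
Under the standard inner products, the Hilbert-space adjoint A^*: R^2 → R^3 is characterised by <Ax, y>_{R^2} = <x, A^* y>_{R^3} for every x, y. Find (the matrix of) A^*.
A^* = A^T =
[[-2, 3],
 [-3, 1],
 [3, -1]]

For real matrices with standard dot products, the defining identity <Ax, y> = <x, A^* y> gives (Ax)^T y = x^T (A^*) y, i.e. x^T A^T y = x^T (A^*) y. Since this holds for all x, y, we must have A^* = A^T. Therefore
A^* =
[[-2, 3],
 [-3, 1],
 [3, -1]].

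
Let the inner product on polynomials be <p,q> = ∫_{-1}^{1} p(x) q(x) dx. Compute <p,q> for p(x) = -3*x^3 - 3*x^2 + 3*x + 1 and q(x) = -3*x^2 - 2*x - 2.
<p,q> = 0

Expand the product: p(x)·q(x) = 9*x^5 + 15*x^4 + 3*x^3 - 3*x^2 - 8*x - 2.
∫_{-1}^{1} of each monomial x^k gives [2/(k+1) if k even, 0 if k odd]. Integrating term-by-term (or equivalently evaluating the antiderivative F(x) = 3*x^6/2 + 3*x^5 + 3*x^4/4 - x^3 - 4*x^2 - 2*x at the endpoints):
  F(1) − F(−1) = -7/4 − (-7/4) = 0.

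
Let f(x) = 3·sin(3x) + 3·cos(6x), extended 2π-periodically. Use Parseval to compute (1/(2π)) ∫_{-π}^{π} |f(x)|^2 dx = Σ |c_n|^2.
Σ |c_n|^2 = 9

Expand |f|^2 and use orthogonality of {sin(nx), cos(mx)} on [-π, π]:
  ∫_{-π}^{π} sin(nx)^2 dx = π, ∫ cos(mx)^2 dx = π, and cross terms integrate to 0.
So ∫_{-π}^{π} f(x)^2 dx = 3^2 · π + 3^2 · π = (9 + 9)π.
Divide by 2π: (9 + 9)/2 = 9.
By Parseval, this equals Σ |c_n|^2.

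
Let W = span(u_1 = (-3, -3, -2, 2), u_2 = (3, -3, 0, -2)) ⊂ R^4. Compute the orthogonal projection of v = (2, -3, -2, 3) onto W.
proj_W(v) = (-27/139, -456/139, -161/139, 18/139)

Set up U = [u_1 | ... | u_2] ∈ R^(4×2). The projector onto W = col(U) is P = U (U^T U)^(-1) U^T.
Compute U^T U =
  [26, -4]
  [-4, 22],
and U^T v = (13, 9).
Solve U^T U · c = U^T v for the coefficients: c = (161/278, 143/278). The projection is proj_W(v) = U c.
Check: (v - proj_W(v)) · u_1 = 0  (should be 0).
Check: (v - proj_W(v)) · u_2 = 0  (should be 0).
Result: proj_W(v) = (-27/139, -456/139, -161/139, 18/139).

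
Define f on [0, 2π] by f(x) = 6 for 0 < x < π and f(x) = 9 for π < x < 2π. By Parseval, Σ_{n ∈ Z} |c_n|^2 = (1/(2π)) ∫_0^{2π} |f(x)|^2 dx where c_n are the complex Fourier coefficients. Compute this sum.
Σ |c_n|^2 = 117/2

Parseval equates the L^2 energy of f (normalised by 1/(2π)) with the ℓ^2 sum of its Fourier coefficients: (1/(2π)) ∫_0^{2π} |f|^2 = Σ |c_n|^2.
Compute the left side: (1/(2π)) [∫_0^π 6^2 dx + ∫_π^{2π} 9^2 dx] = (1/(2π)) · (36π + 81π) = (36 + 81)/2 = 117/2.
So Σ_{n ∈ Z} |c_n|^2 = 117/2.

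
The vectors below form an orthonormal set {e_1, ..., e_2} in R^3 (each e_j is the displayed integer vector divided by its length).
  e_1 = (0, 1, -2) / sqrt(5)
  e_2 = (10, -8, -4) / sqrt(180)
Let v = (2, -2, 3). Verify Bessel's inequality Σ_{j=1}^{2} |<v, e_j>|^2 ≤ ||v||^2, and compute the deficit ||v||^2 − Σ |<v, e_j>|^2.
Σ |<v, e_j>|^2 = 16; ||v||^2 = 17; deficit = 1

Write each e_j = u_j / sqrt(<u_j, u_j>) where u_j is the displayed integer vector. Then <v, e_j> = <v, u_j> / sqrt(<u_j, u_j>), so |<v, e_j>|^2 = <v, u_j>^2 / <u_j, u_j>.
Coefficients: <v, e_1> = -8/sqrt(5), <v, e_2> = 24/sqrt(180).
Square and sum: Σ |<v, e_j>|^2 = 16.
Compute ||v||^2 = v·v = 17.
Deficit = 17 − 16 = 1 ≥ 0, confirming Bessel's inequality. (The deficit equals ||v − Σ <v,e_j> e_j||^2, the squared distance from v to span{e_j}.)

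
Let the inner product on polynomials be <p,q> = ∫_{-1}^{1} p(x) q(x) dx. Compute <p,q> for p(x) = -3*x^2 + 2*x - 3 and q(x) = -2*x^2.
<p,q> = 32/5

Expand the product: p(x)·q(x) = 6*x^4 - 4*x^3 + 6*x^2.
∫_{-1}^{1} of each monomial x^k gives [2/(k+1) if k even, 0 if k odd]. Integrating term-by-term (or equivalently evaluating the antiderivative F(x) = 6*x^5/5 - x^4 + 2*x^3 at the endpoints):
  F(1) − F(−1) = 11/5 − (-21/5) = 32/5.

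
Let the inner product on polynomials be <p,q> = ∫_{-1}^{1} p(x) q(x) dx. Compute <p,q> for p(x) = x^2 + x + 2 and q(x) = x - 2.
<p,q> = -26/3

Expand the product: p(x)·q(x) = x^3 - x^2 - 4.
∫_{-1}^{1} of each monomial x^k gives [2/(k+1) if k even, 0 if k odd]. Integrating term-by-term (or equivalently evaluating the antiderivative F(x) = x^4/4 - x^3/3 - 4*x at the endpoints):
  F(1) − F(−1) = -49/12 − (55/12) = -26/3.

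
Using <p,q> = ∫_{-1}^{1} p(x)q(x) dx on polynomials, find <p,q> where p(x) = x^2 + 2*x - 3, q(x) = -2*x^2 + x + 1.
<p,q> = -4/5

Expand the product: p(x)·q(x) = -2*x^4 - 3*x^3 + 9*x^2 - x - 3.
∫_{-1}^{1} of each monomial x^k gives [2/(k+1) if k even, 0 if k odd]. Integrating term-by-term (or equivalently evaluating the antiderivative F(x) = -2*x^5/5 - 3*x^4/4 + 3*x^3 - x^2/2 - 3*x at the endpoints):
  F(1) − F(−1) = -33/20 − (-17/20) = -4/5.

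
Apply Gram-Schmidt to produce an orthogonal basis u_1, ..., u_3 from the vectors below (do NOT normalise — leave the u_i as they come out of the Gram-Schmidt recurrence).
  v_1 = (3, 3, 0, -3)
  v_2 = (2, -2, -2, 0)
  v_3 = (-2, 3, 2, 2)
Orthogonal basis:
  u_1 = (3, 3, 0, -3)
  u_2 = (2, -2, -2, 0)
  u_3 = (2/3, 1, -1/3, 5/3)

Apply the Gram-Schmidt recurrence
  u_1 = v_1
  u_i = v_i − Σ_{j<i} ((v_i · u_j) / (u_j · u_j)) · u_j.

Step by step this gives:
  u_1 = (3, 3, 0, -3)
  u_2 = (2, -2, -2, 0)
  u_3 = (2/3, 1, -1/3, 5/3)

Orthogonality check:
  u_2 · u_1 = 0 (should be 0)
  u_3 · u_1 = 0 (should be 0)
  u_3 · u_2 = 0 (should be 0)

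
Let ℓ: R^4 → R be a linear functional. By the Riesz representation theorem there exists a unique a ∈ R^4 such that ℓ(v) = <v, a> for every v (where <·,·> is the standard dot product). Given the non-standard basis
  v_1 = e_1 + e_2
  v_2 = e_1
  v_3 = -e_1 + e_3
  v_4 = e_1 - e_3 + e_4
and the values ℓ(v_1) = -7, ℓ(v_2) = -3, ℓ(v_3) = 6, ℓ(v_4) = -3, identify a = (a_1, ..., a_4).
a = (-3, -4, 3, 3)

Write a = (a_1, ..., a_4) in the standard basis. For each basis vector v_i, ℓ(v_i) = <v_i, a> is a linear equation in the a_j's. Collect the n equations into a matrix system V a = ℓ, where row i of V is v_i (expressed in the standard basis). Since V is invertible (lower-triangular with 1s on the diagonal, up to permutation), solve by back-substitution:
  V =
[[1, 1, 0, 0],
 [1, 0, 0, 0],
 [-1, 0, 1, 0],
 [1, 0, -1, 1]]
  V a = (-7, -3, 6, -3)
Solving gives a = (-3, -4, 3, 3).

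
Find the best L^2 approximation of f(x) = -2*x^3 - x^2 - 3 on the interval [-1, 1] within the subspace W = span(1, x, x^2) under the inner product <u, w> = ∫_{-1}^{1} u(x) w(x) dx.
g(x) = -x^2 - 6*x/5 - 3

The best approximation g ∈ W is the orthogonal projection of f onto W. Writing g = a_0 + a_1 x + a_2 x^2, the coefficients solve the normal equations G · a = b where
  G_{ij} = <φ_i, φ_j> and b_i = <f, φ_i>, with φ_0 = 1, φ_1 = x, φ_2 = x^2.
G =
  [2, 0, 2/3]
  [0, 2/3, 0]
  [2/3, 0, 2/5],
b = (-20/3, -4/5, -12/5).
Solving gives a_0 = -3, a_1 = -6/5, a_2 = -1, so
  g(x) = -x^2 - 6*x/5 - 3.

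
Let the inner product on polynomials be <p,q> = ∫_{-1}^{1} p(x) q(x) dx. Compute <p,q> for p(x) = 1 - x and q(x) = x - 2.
<p,q> = -14/3

Expand the product: p(x)·q(x) = -x^2 + 3*x - 2.
∫_{-1}^{1} of each monomial x^k gives [2/(k+1) if k even, 0 if k odd]. Integrating term-by-term (or equivalently evaluating the antiderivative F(x) = -x^3/3 + 3*x^2/2 - 2*x at the endpoints):
  F(1) − F(−1) = -5/6 − (23/6) = -14/3.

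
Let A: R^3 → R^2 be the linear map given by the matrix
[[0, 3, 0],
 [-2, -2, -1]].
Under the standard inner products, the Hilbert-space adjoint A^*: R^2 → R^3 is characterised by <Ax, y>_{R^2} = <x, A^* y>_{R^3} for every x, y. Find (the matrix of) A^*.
A^* = A^T =
[[0, -2],
 [3, -2],
 [0, -1]]

For real matrices with standard dot products, the defining identity <Ax, y> = <x, A^* y> gives (Ax)^T y = x^T (A^*) y, i.e. x^T A^T y = x^T (A^*) y. Since this holds for all x, y, we must have A^* = A^T. Therefore
A^* =
[[0, -2],
 [3, -2],
 [0, -1]].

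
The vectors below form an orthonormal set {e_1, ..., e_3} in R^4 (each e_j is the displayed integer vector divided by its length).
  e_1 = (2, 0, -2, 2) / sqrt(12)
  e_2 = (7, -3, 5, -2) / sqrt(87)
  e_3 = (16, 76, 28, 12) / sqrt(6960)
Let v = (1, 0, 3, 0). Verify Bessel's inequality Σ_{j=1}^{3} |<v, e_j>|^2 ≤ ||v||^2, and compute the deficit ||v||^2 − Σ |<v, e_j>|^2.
Σ |<v, e_j>|^2 = 25/3; ||v||^2 = 10; deficit = 5/3

Write each e_j = u_j / sqrt(<u_j, u_j>) where u_j is the displayed integer vector. Then <v, e_j> = <v, u_j> / sqrt(<u_j, u_j>), so |<v, e_j>|^2 = <v, u_j>^2 / <u_j, u_j>.
Coefficients: <v, e_1> = -4/sqrt(12), <v, e_2> = 22/sqrt(87), <v, e_3> = 100/sqrt(6960).
Square and sum: Σ |<v, e_j>|^2 = 25/3.
Compute ||v||^2 = v·v = 10.
Deficit = 10 − 25/3 = 5/3 ≥ 0, confirming Bessel's inequality. (The deficit equals ||v − Σ <v,e_j> e_j||^2, the squared distance from v to span{e_j}.)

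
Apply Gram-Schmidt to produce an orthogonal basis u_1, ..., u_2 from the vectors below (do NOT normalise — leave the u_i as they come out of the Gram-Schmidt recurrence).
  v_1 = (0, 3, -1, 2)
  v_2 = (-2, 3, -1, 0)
Orthogonal basis:
  u_1 = (0, 3, -1, 2)
  u_2 = (-2, 6/7, -2/7, -10/7)

Apply the Gram-Schmidt recurrence
  u_1 = v_1
  u_i = v_i − Σ_{j<i} ((v_i · u_j) / (u_j · u_j)) · u_j.

Step by step this gives:
  u_1 = (0, 3, -1, 2)
  u_2 = (-2, 6/7, -2/7, -10/7)

Orthogonality check:
  u_2 · u_1 = 0 (should be 0)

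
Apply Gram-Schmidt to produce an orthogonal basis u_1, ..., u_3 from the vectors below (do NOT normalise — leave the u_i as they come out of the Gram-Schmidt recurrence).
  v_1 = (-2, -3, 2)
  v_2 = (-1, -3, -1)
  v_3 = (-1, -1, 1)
Orthogonal basis:
  u_1 = (-2, -3, 2)
  u_2 = (1/17, -24/17, -35/17)
  u_3 = (-9/53, 4/53, -3/53)

Apply the Gram-Schmidt recurrence
  u_1 = v_1
  u_i = v_i − Σ_{j<i} ((v_i · u_j) / (u_j · u_j)) · u_j.

Step by step this gives:
  u_1 = (-2, -3, 2)
  u_2 = (1/17, -24/17, -35/17)
  u_3 = (-9/53, 4/53, -3/53)

Orthogonality check:
  u_2 · u_1 = 0 (should be 0)
  u_3 · u_1 = 0 (should be 0)
  u_3 · u_2 = 0 (should be 0)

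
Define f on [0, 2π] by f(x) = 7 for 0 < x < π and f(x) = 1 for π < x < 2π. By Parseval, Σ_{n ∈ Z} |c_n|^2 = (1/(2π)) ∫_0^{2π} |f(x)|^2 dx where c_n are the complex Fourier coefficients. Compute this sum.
Σ |c_n|^2 = 25

Parseval equates the L^2 energy of f (normalised by 1/(2π)) with the ℓ^2 sum of its Fourier coefficients: (1/(2π)) ∫_0^{2π} |f|^2 = Σ |c_n|^2.
Compute the left side: (1/(2π)) [∫_0^π 7^2 dx + ∫_π^{2π} 1^2 dx] = (1/(2π)) · (49π + 1π) = (49 + 1)/2 = 25.
So Σ_{n ∈ Z} |c_n|^2 = 25.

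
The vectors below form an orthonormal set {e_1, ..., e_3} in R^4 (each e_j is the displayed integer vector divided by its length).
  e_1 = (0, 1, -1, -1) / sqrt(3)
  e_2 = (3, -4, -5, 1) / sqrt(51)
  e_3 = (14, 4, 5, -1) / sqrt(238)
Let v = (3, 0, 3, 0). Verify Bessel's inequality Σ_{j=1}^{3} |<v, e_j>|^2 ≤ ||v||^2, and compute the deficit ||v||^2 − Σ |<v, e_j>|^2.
Σ |<v, e_j>|^2 = 243/14; ||v||^2 = 18; deficit = 9/14

Write each e_j = u_j / sqrt(<u_j, u_j>) where u_j is the displayed integer vector. Then <v, e_j> = <v, u_j> / sqrt(<u_j, u_j>), so |<v, e_j>|^2 = <v, u_j>^2 / <u_j, u_j>.
Coefficients: <v, e_1> = -3/sqrt(3), <v, e_2> = -6/sqrt(51), <v, e_3> = 57/sqrt(238).
Square and sum: Σ |<v, e_j>|^2 = 243/14.
Compute ||v||^2 = v·v = 18.
Deficit = 18 − 243/14 = 9/14 ≥ 0, confirming Bessel's inequality. (The deficit equals ||v − Σ <v,e_j> e_j||^2, the squared distance from v to span{e_j}.)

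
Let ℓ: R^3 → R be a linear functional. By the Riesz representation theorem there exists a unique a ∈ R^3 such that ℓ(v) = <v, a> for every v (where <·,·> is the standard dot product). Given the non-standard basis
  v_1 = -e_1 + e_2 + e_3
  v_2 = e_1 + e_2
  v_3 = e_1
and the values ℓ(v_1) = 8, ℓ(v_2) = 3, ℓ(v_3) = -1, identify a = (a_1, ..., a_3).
a = (-1, 4, 3)

Write a = (a_1, ..., a_3) in the standard basis. For each basis vector v_i, ℓ(v_i) = <v_i, a> is a linear equation in the a_j's. Collect the n equations into a matrix system V a = ℓ, where row i of V is v_i (expressed in the standard basis). Since V is invertible (lower-triangular with 1s on the diagonal, up to permutation), solve by back-substitution:
  V =
[[-1, 1, 1],
 [1, 1, 0],
 [1, 0, 0]]
  V a = (8, 3, -1)
Solving gives a = (-1, 4, 3).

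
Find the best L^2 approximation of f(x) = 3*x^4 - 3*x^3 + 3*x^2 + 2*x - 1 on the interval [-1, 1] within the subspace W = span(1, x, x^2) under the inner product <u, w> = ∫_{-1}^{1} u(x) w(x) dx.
g(x) = 39*x^2/7 + x/5 - 44/35

The best approximation g ∈ W is the orthogonal projection of f onto W. Writing g = a_0 + a_1 x + a_2 x^2, the coefficients solve the normal equations G · a = b where
  G_{ij} = <φ_i, φ_j> and b_i = <f, φ_i>, with φ_0 = 1, φ_1 = x, φ_2 = x^2.
G =
  [2, 0, 2/3]
  [0, 2/3, 0]
  [2/3, 0, 2/5],
b = (6/5, 2/15, 146/105).
Solving gives a_0 = -44/35, a_1 = 1/5, a_2 = 39/7, so
  g(x) = 39*x^2/7 + x/5 - 44/35.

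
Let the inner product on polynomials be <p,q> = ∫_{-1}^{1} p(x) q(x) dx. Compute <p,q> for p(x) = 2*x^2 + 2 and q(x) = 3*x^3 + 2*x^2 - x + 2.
<p,q> = 224/15

Expand the product: p(x)·q(x) = 6*x^5 + 4*x^4 + 4*x^3 + 8*x^2 - 2*x + 4.
∫_{-1}^{1} of each monomial x^k gives [2/(k+1) if k even, 0 if k odd]. Integrating term-by-term (or equivalently evaluating the antiderivative F(x) = x^6 + 4*x^5/5 + x^4 + 8*x^3/3 - x^2 + 4*x at the endpoints):
  F(1) − F(−1) = 127/15 − (-97/15) = 224/15.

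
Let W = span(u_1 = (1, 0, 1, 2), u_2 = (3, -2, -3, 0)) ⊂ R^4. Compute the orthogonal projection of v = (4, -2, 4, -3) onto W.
proj_W(v) = (29/33, -4/11, -7/33, 2/3)

Set up U = [u_1 | ... | u_2] ∈ R^(4×2). The projector onto W = col(U) is P = U (U^T U)^(-1) U^T.
Compute U^T U =
  [6, 0]
  [0, 22],
and U^T v = (2, 4).
Solve U^T U · c = U^T v for the coefficients: c = (1/3, 2/11). The projection is proj_W(v) = U c.
Check: (v - proj_W(v)) · u_1 = 0  (should be 0).
Check: (v - proj_W(v)) · u_2 = 0  (should be 0).
Result: proj_W(v) = (29/33, -4/11, -7/33, 2/3).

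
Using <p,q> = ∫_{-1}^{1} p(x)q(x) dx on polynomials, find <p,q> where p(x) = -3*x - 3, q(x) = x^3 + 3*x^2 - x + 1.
<p,q> = -56/5

Expand the product: p(x)·q(x) = -3*x^4 - 12*x^3 - 6*x^2 - 3.
∫_{-1}^{1} of each monomial x^k gives [2/(k+1) if k even, 0 if k odd]. Integrating term-by-term (or equivalently evaluating the antiderivative F(x) = -3*x^5/5 - 3*x^4 - 2*x^3 - 3*x at the endpoints):
  F(1) − F(−1) = -43/5 − (13/5) = -56/5.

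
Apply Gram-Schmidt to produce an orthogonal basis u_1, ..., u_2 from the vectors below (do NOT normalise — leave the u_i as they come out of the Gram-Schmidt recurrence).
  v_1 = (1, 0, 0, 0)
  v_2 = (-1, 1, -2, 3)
Orthogonal basis:
  u_1 = (1, 0, 0, 0)
  u_2 = (0, 1, -2, 3)

Apply the Gram-Schmidt recurrence
  u_1 = v_1
  u_i = v_i − Σ_{j<i} ((v_i · u_j) / (u_j · u_j)) · u_j.

Step by step this gives:
  u_1 = (1, 0, 0, 0)
  u_2 = (0, 1, -2, 3)

Orthogonality check:
  u_2 · u_1 = 0 (should be 0)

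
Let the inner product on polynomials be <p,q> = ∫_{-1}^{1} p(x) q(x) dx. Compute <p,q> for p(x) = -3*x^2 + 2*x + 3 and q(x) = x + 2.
<p,q> = 28/3

Expand the product: p(x)·q(x) = -3*x^3 - 4*x^2 + 7*x + 6.
∫_{-1}^{1} of each monomial x^k gives [2/(k+1) if k even, 0 if k odd]. Integrating term-by-term (or equivalently evaluating the antiderivative F(x) = -3*x^4/4 - 4*x^3/3 + 7*x^2/2 + 6*x at the endpoints):
  F(1) − F(−1) = 89/12 − (-23/12) = 28/3.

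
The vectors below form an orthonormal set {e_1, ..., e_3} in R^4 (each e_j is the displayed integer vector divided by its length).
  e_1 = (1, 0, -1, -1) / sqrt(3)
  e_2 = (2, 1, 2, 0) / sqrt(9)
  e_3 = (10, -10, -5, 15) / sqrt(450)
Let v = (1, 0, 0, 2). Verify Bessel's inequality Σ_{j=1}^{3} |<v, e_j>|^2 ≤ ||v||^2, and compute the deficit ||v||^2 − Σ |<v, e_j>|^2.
Σ |<v, e_j>|^2 = 13/3; ||v||^2 = 5; deficit = 2/3

Write each e_j = u_j / sqrt(<u_j, u_j>) where u_j is the displayed integer vector. Then <v, e_j> = <v, u_j> / sqrt(<u_j, u_j>), so |<v, e_j>|^2 = <v, u_j>^2 / <u_j, u_j>.
Coefficients: <v, e_1> = -1/sqrt(3), <v, e_2> = 2/sqrt(9), <v, e_3> = 40/sqrt(450).
Square and sum: Σ |<v, e_j>|^2 = 13/3.
Compute ||v||^2 = v·v = 5.
Deficit = 5 − 13/3 = 2/3 ≥ 0, confirming Bessel's inequality. (The deficit equals ||v − Σ <v,e_j> e_j||^2, the squared distance from v to span{e_j}.)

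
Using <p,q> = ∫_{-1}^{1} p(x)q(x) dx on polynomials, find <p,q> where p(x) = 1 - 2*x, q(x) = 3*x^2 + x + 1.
<p,q> = 8/3

Expand the product: p(x)·q(x) = -6*x^3 + x^2 - x + 1.
∫_{-1}^{1} of each monomial x^k gives [2/(k+1) if k even, 0 if k odd]. Integrating term-by-term (or equivalently evaluating the antiderivative F(x) = -3*x^4/2 + x^3/3 - x^2/2 + x at the endpoints):
  F(1) − F(−1) = -2/3 − (-10/3) = 8/3.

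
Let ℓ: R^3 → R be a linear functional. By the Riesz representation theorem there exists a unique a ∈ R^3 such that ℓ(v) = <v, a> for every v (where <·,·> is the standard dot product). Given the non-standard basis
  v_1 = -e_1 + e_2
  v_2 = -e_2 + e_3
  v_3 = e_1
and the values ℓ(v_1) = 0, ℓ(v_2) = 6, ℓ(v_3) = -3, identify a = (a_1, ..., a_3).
a = (-3, -3, 3)

Write a = (a_1, ..., a_3) in the standard basis. For each basis vector v_i, ℓ(v_i) = <v_i, a> is a linear equation in the a_j's. Collect the n equations into a matrix system V a = ℓ, where row i of V is v_i (expressed in the standard basis). Since V is invertible (lower-triangular with 1s on the diagonal, up to permutation), solve by back-substitution:
  V =
[[-1, 1, 0],
 [0, -1, 1],
 [1, 0, 0]]
  V a = (0, 6, -3)
Solving gives a = (-3, -3, 3).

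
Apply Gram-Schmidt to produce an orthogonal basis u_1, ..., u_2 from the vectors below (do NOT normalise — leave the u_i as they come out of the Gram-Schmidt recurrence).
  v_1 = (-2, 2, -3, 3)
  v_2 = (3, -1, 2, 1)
Orthogonal basis:
  u_1 = (-2, 2, -3, 3)
  u_2 = (28/13, -2/13, 19/26, 59/26)

Apply the Gram-Schmidt recurrence
  u_1 = v_1
  u_i = v_i − Σ_{j<i} ((v_i · u_j) / (u_j · u_j)) · u_j.

Step by step this gives:
  u_1 = (-2, 2, -3, 3)
  u_2 = (28/13, -2/13, 19/26, 59/26)

Orthogonality check:
  u_2 · u_1 = 0 (should be 0)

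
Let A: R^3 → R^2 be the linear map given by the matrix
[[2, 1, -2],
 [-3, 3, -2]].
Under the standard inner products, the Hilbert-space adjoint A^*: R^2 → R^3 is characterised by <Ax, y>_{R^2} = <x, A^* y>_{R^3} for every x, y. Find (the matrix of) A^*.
A^* = A^T =
[[2, -3],
 [1, 3],
 [-2, -2]]

For real matrices with standard dot products, the defining identity <Ax, y> = <x, A^* y> gives (Ax)^T y = x^T (A^*) y, i.e. x^T A^T y = x^T (A^*) y. Since this holds for all x, y, we must have A^* = A^T. Therefore
A^* =
[[2, -3],
 [1, 3],
 [-2, -2]].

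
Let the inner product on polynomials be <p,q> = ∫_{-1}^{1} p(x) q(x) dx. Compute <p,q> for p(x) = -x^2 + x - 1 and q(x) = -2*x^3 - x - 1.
<p,q> = 6/5

Expand the product: p(x)·q(x) = 2*x^5 - 2*x^4 + 3*x^3 + 1.
∫_{-1}^{1} of each monomial x^k gives [2/(k+1) if k even, 0 if k odd]. Integrating term-by-term (or equivalently evaluating the antiderivative F(x) = x^6/3 - 2*x^5/5 + 3*x^4/4 + x at the endpoints):
  F(1) − F(−1) = 101/60 − (29/60) = 6/5.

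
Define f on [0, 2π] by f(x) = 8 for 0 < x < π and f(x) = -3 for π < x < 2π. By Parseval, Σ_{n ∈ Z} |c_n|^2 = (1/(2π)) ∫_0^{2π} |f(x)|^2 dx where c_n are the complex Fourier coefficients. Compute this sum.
Σ |c_n|^2 = 73/2

Parseval equates the L^2 energy of f (normalised by 1/(2π)) with the ℓ^2 sum of its Fourier coefficients: (1/(2π)) ∫_0^{2π} |f|^2 = Σ |c_n|^2.
Compute the left side: (1/(2π)) [∫_0^π 8^2 dx + ∫_π^{2π} (-3)^2 dx] = (1/(2π)) · (64π + 9π) = (64 + 9)/2 = 73/2.
So Σ_{n ∈ Z} |c_n|^2 = 73/2.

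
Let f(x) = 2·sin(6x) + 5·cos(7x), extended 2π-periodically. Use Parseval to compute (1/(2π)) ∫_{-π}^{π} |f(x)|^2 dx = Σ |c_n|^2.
Σ |c_n|^2 = 29/2

Expand |f|^2 and use orthogonality of {sin(nx), cos(mx)} on [-π, π]:
  ∫_{-π}^{π} sin(nx)^2 dx = π, ∫ cos(mx)^2 dx = π, and cross terms integrate to 0.
So ∫_{-π}^{π} f(x)^2 dx = 2^2 · π + 5^2 · π = (4 + 25)π.
Divide by 2π: (4 + 25)/2 = 29/2.
By Parseval, this equals Σ |c_n|^2.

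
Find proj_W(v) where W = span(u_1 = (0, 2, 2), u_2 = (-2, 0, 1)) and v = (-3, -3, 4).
proj_W(v) = (-38/9, -5/9, 14/9)

Set up U = [u_1 | ... | u_2] ∈ R^(3×2). The projector onto W = col(U) is P = U (U^T U)^(-1) U^T.
Compute U^T U =
  [8, 2]
  [2, 5],
and U^T v = (2, 10).
Solve U^T U · c = U^T v for the coefficients: c = (-5/18, 19/9). The projection is proj_W(v) = U c.
Check: (v - proj_W(v)) · u_1 = 0  (should be 0).
Check: (v - proj_W(v)) · u_2 = 0  (should be 0).
Result: proj_W(v) = (-38/9, -5/9, 14/9).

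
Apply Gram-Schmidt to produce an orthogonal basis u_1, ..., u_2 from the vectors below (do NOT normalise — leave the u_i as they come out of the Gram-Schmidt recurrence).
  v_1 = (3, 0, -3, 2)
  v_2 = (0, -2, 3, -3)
Orthogonal basis:
  u_1 = (3, 0, -3, 2)
  u_2 = (45/22, -2, 21/22, -18/11)

Apply the Gram-Schmidt recurrence
  u_1 = v_1
  u_i = v_i − Σ_{j<i} ((v_i · u_j) / (u_j · u_j)) · u_j.

Step by step this gives:
  u_1 = (3, 0, -3, 2)
  u_2 = (45/22, -2, 21/22, -18/11)

Orthogonality check:
  u_2 · u_1 = 0 (should be 0)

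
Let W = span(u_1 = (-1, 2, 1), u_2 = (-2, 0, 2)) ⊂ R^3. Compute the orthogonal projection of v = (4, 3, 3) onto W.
proj_W(v) = (1/2, 3, -1/2)

Set up U = [u_1 | ... | u_2] ∈ R^(3×2). The projector onto W = col(U) is P = U (U^T U)^(-1) U^T.
Compute U^T U =
  [6, 4]
  [4, 8],
and U^T v = (5, -2).
Solve U^T U · c = U^T v for the coefficients: c = (3/2, -1). The projection is proj_W(v) = U c.
Check: (v - proj_W(v)) · u_1 = 0  (should be 0).
Check: (v - proj_W(v)) · u_2 = 0  (should be 0).
Result: proj_W(v) = (1/2, 3, -1/2).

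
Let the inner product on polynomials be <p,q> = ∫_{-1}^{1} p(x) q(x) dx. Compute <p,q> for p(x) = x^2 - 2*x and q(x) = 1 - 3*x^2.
<p,q> = -8/15

Expand the product: p(x)·q(x) = -3*x^4 + 6*x^3 + x^2 - 2*x.
∫_{-1}^{1} of each monomial x^k gives [2/(k+1) if k even, 0 if k odd]. Integrating term-by-term (or equivalently evaluating the antiderivative F(x) = -3*x^5/5 + 3*x^4/2 + x^3/3 - x^2 at the endpoints):
  F(1) − F(−1) = 7/30 − (23/30) = -8/15.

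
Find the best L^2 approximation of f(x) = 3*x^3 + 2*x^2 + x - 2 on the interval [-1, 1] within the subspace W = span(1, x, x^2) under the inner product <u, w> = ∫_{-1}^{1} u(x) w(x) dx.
g(x) = 2*x^2 + 14*x/5 - 2

The best approximation g ∈ W is the orthogonal projection of f onto W. Writing g = a_0 + a_1 x + a_2 x^2, the coefficients solve the normal equations G · a = b where
  G_{ij} = <φ_i, φ_j> and b_i = <f, φ_i>, with φ_0 = 1, φ_1 = x, φ_2 = x^2.
G =
  [2, 0, 2/3]
  [0, 2/3, 0]
  [2/3, 0, 2/5],
b = (-8/3, 28/15, -8/15).
Solving gives a_0 = -2, a_1 = 14/5, a_2 = 2, so
  g(x) = 2*x^2 + 14*x/5 - 2.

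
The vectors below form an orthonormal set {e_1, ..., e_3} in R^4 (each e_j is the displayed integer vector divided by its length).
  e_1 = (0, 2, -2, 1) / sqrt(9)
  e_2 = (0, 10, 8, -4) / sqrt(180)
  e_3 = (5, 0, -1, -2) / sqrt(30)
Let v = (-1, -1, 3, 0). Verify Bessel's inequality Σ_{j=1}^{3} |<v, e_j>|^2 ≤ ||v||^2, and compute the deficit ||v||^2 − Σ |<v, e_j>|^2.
Σ |<v, e_j>|^2 = 31/3; ||v||^2 = 11; deficit = 2/3

Write each e_j = u_j / sqrt(<u_j, u_j>) where u_j is the displayed integer vector. Then <v, e_j> = <v, u_j> / sqrt(<u_j, u_j>), so |<v, e_j>|^2 = <v, u_j>^2 / <u_j, u_j>.
Coefficients: <v, e_1> = -8/sqrt(9), <v, e_2> = 14/sqrt(180), <v, e_3> = -8/sqrt(30).
Square and sum: Σ |<v, e_j>|^2 = 31/3.
Compute ||v||^2 = v·v = 11.
Deficit = 11 − 31/3 = 2/3 ≥ 0, confirming Bessel's inequality. (The deficit equals ||v − Σ <v,e_j> e_j||^2, the squared distance from v to span{e_j}.)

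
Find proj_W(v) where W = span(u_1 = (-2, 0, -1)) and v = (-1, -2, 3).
proj_W(v) = (2/5, 0, 1/5)

Set up U = [u_1 | ... | u_1] ∈ R^(3×1). The projector onto W = col(U) is P = U (U^T U)^(-1) U^T.
Compute U^T U =
  [5],
and U^T v = (-1).
Solve U^T U · c = U^T v for the coefficients: c = (-1/5). The projection is proj_W(v) = U c.
Check: (v - proj_W(v)) · u_1 = 0  (should be 0).
Result: proj_W(v) = (2/5, 0, 1/5).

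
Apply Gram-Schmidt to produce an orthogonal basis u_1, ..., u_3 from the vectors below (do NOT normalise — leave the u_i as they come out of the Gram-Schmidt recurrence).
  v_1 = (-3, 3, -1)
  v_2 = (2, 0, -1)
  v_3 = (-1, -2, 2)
Orthogonal basis:
  u_1 = (-3, 3, -1)
  u_2 = (23/19, 15/19, -24/19)
  u_3 = (-3/70, -1/14, -3/35)

Apply the Gram-Schmidt recurrence
  u_1 = v_1
  u_i = v_i − Σ_{j<i} ((v_i · u_j) / (u_j · u_j)) · u_j.

Step by step this gives:
  u_1 = (-3, 3, -1)
  u_2 = (23/19, 15/19, -24/19)
  u_3 = (-3/70, -1/14, -3/35)

Orthogonality check:
  u_2 · u_1 = 0 (should be 0)
  u_3 · u_1 = 0 (should be 0)
  u_3 · u_2 = 0 (should be 0)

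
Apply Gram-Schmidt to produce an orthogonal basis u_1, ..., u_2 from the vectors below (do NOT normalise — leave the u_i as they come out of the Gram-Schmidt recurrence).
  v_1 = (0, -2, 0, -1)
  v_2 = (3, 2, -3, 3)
Orthogonal basis:
  u_1 = (0, -2, 0, -1)
  u_2 = (3, -4/5, -3, 8/5)

Apply the Gram-Schmidt recurrence
  u_1 = v_1
  u_i = v_i − Σ_{j<i} ((v_i · u_j) / (u_j · u_j)) · u_j.

Step by step this gives:
  u_1 = (0, -2, 0, -1)
  u_2 = (3, -4/5, -3, 8/5)

Orthogonality check:
  u_2 · u_1 = 0 (should be 0)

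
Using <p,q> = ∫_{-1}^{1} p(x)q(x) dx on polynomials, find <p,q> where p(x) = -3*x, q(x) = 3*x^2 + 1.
<p,q> = 0

Expand the product: p(x)·q(x) = -9*x^3 - 3*x.
∫_{-1}^{1} of each monomial x^k gives [2/(k+1) if k even, 0 if k odd]. Integrating term-by-term (or equivalently evaluating the antiderivative F(x) = -9*x^4/4 - 3*x^2/2 at the endpoints):
  F(1) − F(−1) = -15/4 − (-15/4) = 0.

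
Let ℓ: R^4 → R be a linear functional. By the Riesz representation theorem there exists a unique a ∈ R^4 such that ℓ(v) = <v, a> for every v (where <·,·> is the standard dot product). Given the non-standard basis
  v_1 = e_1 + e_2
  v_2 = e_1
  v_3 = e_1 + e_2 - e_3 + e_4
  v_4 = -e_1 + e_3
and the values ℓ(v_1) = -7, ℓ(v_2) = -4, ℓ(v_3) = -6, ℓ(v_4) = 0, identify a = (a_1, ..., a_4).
a = (-4, -3, -4, -3)

Write a = (a_1, ..., a_4) in the standard basis. For each basis vector v_i, ℓ(v_i) = <v_i, a> is a linear equation in the a_j's. Collect the n equations into a matrix system V a = ℓ, where row i of V is v_i (expressed in the standard basis). Since V is invertible (lower-triangular with 1s on the diagonal, up to permutation), solve by back-substitution:
  V =
[[1, 1, 0, 0],
 [1, 0, 0, 0],
 [1, 1, -1, 1],
 [-1, 0, 1, 0]]
  V a = (-7, -4, -6, 0)
Solving gives a = (-4, -3, -4, -3).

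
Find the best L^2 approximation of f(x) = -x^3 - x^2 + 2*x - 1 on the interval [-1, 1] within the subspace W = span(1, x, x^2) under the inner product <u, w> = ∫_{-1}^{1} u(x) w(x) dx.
g(x) = -x^2 + 7*x/5 - 1

The best approximation g ∈ W is the orthogonal projection of f onto W. Writing g = a_0 + a_1 x + a_2 x^2, the coefficients solve the normal equations G · a = b where
  G_{ij} = <φ_i, φ_j> and b_i = <f, φ_i>, with φ_0 = 1, φ_1 = x, φ_2 = x^2.
G =
  [2, 0, 2/3]
  [0, 2/3, 0]
  [2/3, 0, 2/5],
b = (-8/3, 14/15, -16/15).
Solving gives a_0 = -1, a_1 = 7/5, a_2 = -1, so
  g(x) = -x^2 + 7*x/5 - 1.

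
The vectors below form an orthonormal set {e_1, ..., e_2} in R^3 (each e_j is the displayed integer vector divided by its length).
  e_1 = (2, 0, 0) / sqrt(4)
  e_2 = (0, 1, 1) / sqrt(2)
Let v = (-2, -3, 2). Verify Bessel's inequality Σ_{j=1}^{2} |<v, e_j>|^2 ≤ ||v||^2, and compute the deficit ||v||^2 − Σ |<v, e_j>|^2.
Σ |<v, e_j>|^2 = 9/2; ||v||^2 = 17; deficit = 25/2

Write each e_j = u_j / sqrt(<u_j, u_j>) where u_j is the displayed integer vector. Then <v, e_j> = <v, u_j> / sqrt(<u_j, u_j>), so |<v, e_j>|^2 = <v, u_j>^2 / <u_j, u_j>.
Coefficients: <v, e_1> = -4/sqrt(4), <v, e_2> = -1/sqrt(2).
Square and sum: Σ |<v, e_j>|^2 = 9/2.
Compute ||v||^2 = v·v = 17.
Deficit = 17 − 9/2 = 25/2 ≥ 0, confirming Bessel's inequality. (The deficit equals ||v − Σ <v,e_j> e_j||^2, the squared distance from v to span{e_j}.)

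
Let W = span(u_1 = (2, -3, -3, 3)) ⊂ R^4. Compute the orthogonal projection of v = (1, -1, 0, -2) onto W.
proj_W(v) = (-2/31, 3/31, 3/31, -3/31)

Set up U = [u_1 | ... | u_1] ∈ R^(4×1). The projector onto W = col(U) is P = U (U^T U)^(-1) U^T.
Compute U^T U =
  [31],
and U^T v = (-1).
Solve U^T U · c = U^T v for the coefficients: c = (-1/31). The projection is proj_W(v) = U c.
Check: (v - proj_W(v)) · u_1 = 0  (should be 0).
Result: proj_W(v) = (-2/31, 3/31, 3/31, -3/31).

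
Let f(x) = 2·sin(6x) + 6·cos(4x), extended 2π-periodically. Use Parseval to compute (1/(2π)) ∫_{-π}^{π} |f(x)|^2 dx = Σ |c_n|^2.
Σ |c_n|^2 = 20

Expand |f|^2 and use orthogonality of {sin(nx), cos(mx)} on [-π, π]:
  ∫_{-π}^{π} sin(nx)^2 dx = π, ∫ cos(mx)^2 dx = π, and cross terms integrate to 0.
So ∫_{-π}^{π} f(x)^2 dx = 2^2 · π + 6^2 · π = (4 + 36)π.
Divide by 2π: (4 + 36)/2 = 20.
By Parseval, this equals Σ |c_n|^2.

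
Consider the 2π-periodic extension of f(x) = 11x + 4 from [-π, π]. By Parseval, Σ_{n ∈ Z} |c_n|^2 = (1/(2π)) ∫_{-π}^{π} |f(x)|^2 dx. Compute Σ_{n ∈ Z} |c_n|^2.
Σ |c_n|^2 = 121π^2/3 + 16

Expand and integrate term by term over [-π, π]:
  ∫ (11x)^2 dx = 121·(2π^3/3); ∫ 2·11·(4)·x dx = 0 (odd integrand); ∫ 4^2 dx = 16·2π.
So (1/(2π)) ∫_{-π}^{π} (11x + 4)^2 dx = 121π^2/3 + 16 = 121π^2/3 + 16.
Parseval ⇒ Σ |c_n|^2 = 121π^2/3 + 16.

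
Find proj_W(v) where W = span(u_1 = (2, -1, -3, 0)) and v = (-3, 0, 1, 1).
proj_W(v) = (-9/7, 9/14, 27/14, 0)

Set up U = [u_1 | ... | u_1] ∈ R^(4×1). The projector onto W = col(U) is P = U (U^T U)^(-1) U^T.
Compute U^T U =
  [14],
and U^T v = (-9).
Solve U^T U · c = U^T v for the coefficients: c = (-9/14). The projection is proj_W(v) = U c.
Check: (v - proj_W(v)) · u_1 = 0  (should be 0).
Result: proj_W(v) = (-9/7, 9/14, 27/14, 0).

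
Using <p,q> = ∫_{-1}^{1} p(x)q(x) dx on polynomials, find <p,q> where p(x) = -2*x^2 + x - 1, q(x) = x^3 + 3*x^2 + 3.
<p,q> = -14

Expand the product: p(x)·q(x) = -2*x^5 - 5*x^4 + 2*x^3 - 9*x^2 + 3*x - 3.
∫_{-1}^{1} of each monomial x^k gives [2/(k+1) if k even, 0 if k odd]. Integrating term-by-term (or equivalently evaluating the antiderivative F(x) = -x^6/3 - x^5 + x^4/2 - 3*x^3 + 3*x^2/2 - 3*x at the endpoints):
  F(1) − F(−1) = -16/3 − (26/3) = -14.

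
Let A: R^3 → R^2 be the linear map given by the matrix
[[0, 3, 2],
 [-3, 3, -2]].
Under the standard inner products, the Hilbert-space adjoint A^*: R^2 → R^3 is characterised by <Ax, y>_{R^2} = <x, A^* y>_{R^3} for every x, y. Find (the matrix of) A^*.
A^* = A^T =
[[0, -3],
 [3, 3],
 [2, -2]]

For real matrices with standard dot products, the defining identity <Ax, y> = <x, A^* y> gives (Ax)^T y = x^T (A^*) y, i.e. x^T A^T y = x^T (A^*) y. Since this holds for all x, y, we must have A^* = A^T. Therefore
A^* =
[[0, -3],
 [3, 3],
 [2, -2]].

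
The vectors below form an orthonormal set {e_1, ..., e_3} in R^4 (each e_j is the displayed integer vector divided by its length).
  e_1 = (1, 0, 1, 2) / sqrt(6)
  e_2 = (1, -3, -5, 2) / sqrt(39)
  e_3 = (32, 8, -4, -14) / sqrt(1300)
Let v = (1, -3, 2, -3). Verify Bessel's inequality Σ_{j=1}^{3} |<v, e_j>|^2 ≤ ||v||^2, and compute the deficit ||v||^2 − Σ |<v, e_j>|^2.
Σ |<v, e_j>|^2 = 189/50; ||v||^2 = 23; deficit = 961/50

Write each e_j = u_j / sqrt(<u_j, u_j>) where u_j is the displayed integer vector. Then <v, e_j> = <v, u_j> / sqrt(<u_j, u_j>), so |<v, e_j>|^2 = <v, u_j>^2 / <u_j, u_j>.
Coefficients: <v, e_1> = -3/sqrt(6), <v, e_2> = -6/sqrt(39), <v, e_3> = 42/sqrt(1300).
Square and sum: Σ |<v, e_j>|^2 = 189/50.
Compute ||v||^2 = v·v = 23.
Deficit = 23 − 189/50 = 961/50 ≥ 0, confirming Bessel's inequality. (The deficit equals ||v − Σ <v,e_j> e_j||^2, the squared distance from v to span{e_j}.)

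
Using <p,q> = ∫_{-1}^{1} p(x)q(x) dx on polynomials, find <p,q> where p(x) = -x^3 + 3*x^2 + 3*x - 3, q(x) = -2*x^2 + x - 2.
<p,q> = 56/5

Expand the product: p(x)·q(x) = 2*x^5 - 7*x^4 - x^3 + 3*x^2 - 9*x + 6.
∫_{-1}^{1} of each monomial x^k gives [2/(k+1) if k even, 0 if k odd]. Integrating term-by-term (or equivalently evaluating the antiderivative F(x) = x^6/3 - 7*x^5/5 - x^4/4 + x^3 - 9*x^2/2 + 6*x at the endpoints):
  F(1) − F(−1) = 71/60 − (-601/60) = 56/5.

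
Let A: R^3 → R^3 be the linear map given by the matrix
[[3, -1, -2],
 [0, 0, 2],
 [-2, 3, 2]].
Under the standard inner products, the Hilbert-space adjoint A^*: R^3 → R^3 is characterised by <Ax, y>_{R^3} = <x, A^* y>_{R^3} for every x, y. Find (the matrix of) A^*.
A^* = A^T =
[[3, 0, -2],
 [-1, 0, 3],
 [-2, 2, 2]]

For real matrices with standard dot products, the defining identity <Ax, y> = <x, A^* y> gives (Ax)^T y = x^T (A^*) y, i.e. x^T A^T y = x^T (A^*) y. Since this holds for all x, y, we must have A^* = A^T. Therefore
A^* =
[[3, 0, -2],
 [-1, 0, 3],
 [-2, 2, 2]].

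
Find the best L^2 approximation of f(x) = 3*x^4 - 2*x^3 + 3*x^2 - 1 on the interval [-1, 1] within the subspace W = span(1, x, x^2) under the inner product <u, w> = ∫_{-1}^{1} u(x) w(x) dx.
g(x) = 39*x^2/7 - 6*x/5 - 44/35

The best approximation g ∈ W is the orthogonal projection of f onto W. Writing g = a_0 + a_1 x + a_2 x^2, the coefficients solve the normal equations G · a = b where
  G_{ij} = <φ_i, φ_j> and b_i = <f, φ_i>, with φ_0 = 1, φ_1 = x, φ_2 = x^2.
G =
  [2, 0, 2/3]
  [0, 2/3, 0]
  [2/3, 0, 2/5],
b = (6/5, -4/5, 146/105).
Solving gives a_0 = -44/35, a_1 = -6/5, a_2 = 39/7, so
  g(x) = 39*x^2/7 - 6*x/5 - 44/35.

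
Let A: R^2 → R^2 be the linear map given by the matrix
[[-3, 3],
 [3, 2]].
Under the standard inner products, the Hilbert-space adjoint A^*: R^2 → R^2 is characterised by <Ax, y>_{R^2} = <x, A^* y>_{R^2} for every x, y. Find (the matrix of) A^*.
A^* = A^T =
[[-3, 3],
 [3, 2]]

For real matrices with standard dot products, the defining identity <Ax, y> = <x, A^* y> gives (Ax)^T y = x^T (A^*) y, i.e. x^T A^T y = x^T (A^*) y. Since this holds for all x, y, we must have A^* = A^T. Therefore
A^* =
[[-3, 3],
 [3, 2]].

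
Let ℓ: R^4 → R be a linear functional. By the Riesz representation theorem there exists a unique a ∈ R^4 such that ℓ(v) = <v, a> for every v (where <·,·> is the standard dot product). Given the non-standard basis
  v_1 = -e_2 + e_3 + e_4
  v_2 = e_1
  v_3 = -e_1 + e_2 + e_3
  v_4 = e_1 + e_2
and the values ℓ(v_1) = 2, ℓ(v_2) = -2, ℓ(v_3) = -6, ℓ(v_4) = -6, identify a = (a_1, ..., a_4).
a = (-2, -4, -4, 2)

Write a = (a_1, ..., a_4) in the standard basis. For each basis vector v_i, ℓ(v_i) = <v_i, a> is a linear equation in the a_j's. Collect the n equations into a matrix system V a = ℓ, where row i of V is v_i (expressed in the standard basis). Since V is invertible (lower-triangular with 1s on the diagonal, up to permutation), solve by back-substitution:
  V =
[[0, -1, 1, 1],
 [1, 0, 0, 0],
 [-1, 1, 1, 0],
 [1, 1, 0, 0]]
  V a = (2, -2, -6, -6)
Solving gives a = (-2, -4, -4, 2).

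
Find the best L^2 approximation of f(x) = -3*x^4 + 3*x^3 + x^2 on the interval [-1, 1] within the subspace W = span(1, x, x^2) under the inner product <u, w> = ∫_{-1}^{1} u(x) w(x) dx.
g(x) = -11*x^2/7 + 9*x/5 + 9/35

The best approximation g ∈ W is the orthogonal projection of f onto W. Writing g = a_0 + a_1 x + a_2 x^2, the coefficients solve the normal equations G · a = b where
  G_{ij} = <φ_i, φ_j> and b_i = <f, φ_i>, with φ_0 = 1, φ_1 = x, φ_2 = x^2.
G =
  [2, 0, 2/3]
  [0, 2/3, 0]
  [2/3, 0, 2/5],
b = (-8/15, 6/5, -16/35).
Solving gives a_0 = 9/35, a_1 = 9/5, a_2 = -11/7, so
  g(x) = -11*x^2/7 + 9*x/5 + 9/35.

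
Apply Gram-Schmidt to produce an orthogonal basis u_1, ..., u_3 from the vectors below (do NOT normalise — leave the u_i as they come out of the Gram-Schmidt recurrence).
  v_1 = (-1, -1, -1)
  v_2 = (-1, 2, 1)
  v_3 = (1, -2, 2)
Orthogonal basis:
  u_1 = (-1, -1, -1)
  u_2 = (-5/3, 4/3, 1/3)
  u_3 = (-9/14, -9/7, 27/14)

Apply the Gram-Schmidt recurrence
  u_1 = v_1
  u_i = v_i − Σ_{j<i} ((v_i · u_j) / (u_j · u_j)) · u_j.

Step by step this gives:
  u_1 = (-1, -1, -1)
  u_2 = (-5/3, 4/3, 1/3)
  u_3 = (-9/14, -9/7, 27/14)

Orthogonality check:
  u_2 · u_1 = 0 (should be 0)
  u_3 · u_1 = 0 (should be 0)
  u_3 · u_2 = 0 (should be 0)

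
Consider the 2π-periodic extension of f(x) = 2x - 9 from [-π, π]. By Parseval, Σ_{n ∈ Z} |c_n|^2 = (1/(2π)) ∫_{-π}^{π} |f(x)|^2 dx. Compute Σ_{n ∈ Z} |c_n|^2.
Σ |c_n|^2 = 4π^2/3 + 81

Expand and integrate term by term over [-π, π]:
  ∫ (2x)^2 dx = 4·(2π^3/3); ∫ 2·2·(-9)·x dx = 0 (odd integrand); ∫ (-9)^2 dx = 81·2π.
So (1/(2π)) ∫_{-π}^{π} (2x - 9)^2 dx = 4π^2/3 + 81 = 4π^2/3 + 81.
Parseval ⇒ Σ |c_n|^2 = 4π^2/3 + 81.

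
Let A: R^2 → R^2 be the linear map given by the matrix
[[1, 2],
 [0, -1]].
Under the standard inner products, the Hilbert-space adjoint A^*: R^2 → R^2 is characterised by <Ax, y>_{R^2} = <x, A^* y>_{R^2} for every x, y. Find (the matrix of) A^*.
A^* = A^T =
[[1, 0],
 [2, -1]]

For real matrices with standard dot products, the defining identity <Ax, y> = <x, A^* y> gives (Ax)^T y = x^T (A^*) y, i.e. x^T A^T y = x^T (A^*) y. Since this holds for all x, y, we must have A^* = A^T. Therefore
A^* =
[[1, 0],
 [2, -1]].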